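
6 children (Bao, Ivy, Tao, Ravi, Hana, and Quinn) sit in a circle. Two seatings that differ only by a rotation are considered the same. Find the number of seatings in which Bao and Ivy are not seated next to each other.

72

All circular seatings of 6 people number (5)! = 120.
Seatings with Bao beside Ivy: treat them as a block with 2 internal orders, giving 2 × (4)! = 48.
Subtracting, 120 − 48 = 72.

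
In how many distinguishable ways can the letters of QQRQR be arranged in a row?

10

Letter multiplicities in QQRQR: Q×3, R×2.
So there are 5! / (3!·2!) = 10 distinguishable arrangements.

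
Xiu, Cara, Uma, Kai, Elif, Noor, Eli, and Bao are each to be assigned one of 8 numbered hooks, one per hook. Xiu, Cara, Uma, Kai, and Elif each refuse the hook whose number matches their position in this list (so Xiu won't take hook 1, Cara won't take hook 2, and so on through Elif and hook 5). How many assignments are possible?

Let Aᵢ (for 1 ≤ i ≤ 5) be the placements that put person i in their forbidden hook. Any j of these fix j positions, leaving (8−j)! ways to fill the rest, and there are C(5,j) ways to pick which j.
By inclusion–exclusion, the number of valid placements is Σ_{j=0}^{5} (−1)^j C(5,j)·(8−j)!.
Computing: 40320 − 25200 + 7200 − 1200 + 120 − 6 = 21234.

21234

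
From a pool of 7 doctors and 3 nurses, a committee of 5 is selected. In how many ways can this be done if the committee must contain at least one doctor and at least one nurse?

231

Total 5-person selections from all 10: C(10,5) = 252.
Subtract selections that omit an entire group: no doctors → C(3,5) = 0; no nurses → C(7,5) = 21.
Both groups omitted at once is impossible, so 252 − 21 = 231.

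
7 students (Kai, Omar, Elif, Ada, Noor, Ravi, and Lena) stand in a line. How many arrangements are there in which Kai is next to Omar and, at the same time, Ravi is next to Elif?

Treat {Kai,Omar} as one block (2 orders) and {Ravi,Elif} as another (2 orders).
That leaves 5 units to arrange: 2 × 2 × 5! = 4 × 120 = 480.

480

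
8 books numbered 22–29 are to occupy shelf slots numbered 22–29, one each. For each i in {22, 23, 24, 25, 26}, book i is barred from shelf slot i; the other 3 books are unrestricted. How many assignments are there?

21234

Let Aᵢ (for 22 ≤ i ≤ 26) be the placements that put book i in its forbidden shelf slot. Any j of these fix j positions, leaving (8−j)! ways to fill the rest, and there are C(5,j) ways to pick which j.
By inclusion–exclusion, the number of valid placements is Σ_{j=0}^{5} (−1)^j C(5,j)·(8−j)!.
Computing: 40320 − 25200 + 7200 − 1200 + 120 − 6 = 21234.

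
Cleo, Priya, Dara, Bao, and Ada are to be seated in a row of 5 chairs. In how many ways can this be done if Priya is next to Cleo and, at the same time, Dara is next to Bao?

24

Treat {Priya,Cleo} as one block (2 orders) and {Dara,Bao} as another (2 orders).
That leaves 3 units to arrange: 2 × 2 × 3! = 4 × 6 = 24.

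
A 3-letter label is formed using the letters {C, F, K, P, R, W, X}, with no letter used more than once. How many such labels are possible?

210

With no repetition, fill the 3 letters in order: 7 choices, then 6, down to 5.
7 × 6 × 5 = 210.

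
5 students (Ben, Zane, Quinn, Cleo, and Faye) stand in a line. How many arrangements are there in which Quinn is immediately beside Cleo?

Treat {Quinn, Cleo} as a single unit. There are 4 units to order, and the pair itself can be ordered 2 ways.
That gives 2 × 4! = 2 × 24 = 48.

48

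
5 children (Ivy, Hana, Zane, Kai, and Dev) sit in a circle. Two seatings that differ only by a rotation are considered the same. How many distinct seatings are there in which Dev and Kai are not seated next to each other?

12

All circular seatings of 5 people number (4)! = 24.
Seatings with Dev beside Kai: treat them as a block with 2 internal orders, giving 2 × (3)! = 12.
Subtracting, 24 − 12 = 12.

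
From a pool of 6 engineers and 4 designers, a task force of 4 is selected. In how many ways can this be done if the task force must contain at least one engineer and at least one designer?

With no constraint there are C(10,4) = 210 possible selections.
Selections missing a whole group: no engineers → C(4,4) = 1; no designers → C(6,4) = 15.
Both groups omitted at once is impossible, so 210 − 16 = 194.

194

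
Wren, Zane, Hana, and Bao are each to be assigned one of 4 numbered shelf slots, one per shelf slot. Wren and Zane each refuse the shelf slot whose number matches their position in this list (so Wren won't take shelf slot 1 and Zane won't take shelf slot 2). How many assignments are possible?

14

Let Aᵢ (for i ∈ {1, 2}) be the placements that put person i in their forbidden shelf slot. Any j of these fix j positions, leaving (4−j)! ways to fill the rest, and there are C(2,j) ways to pick which j.
By inclusion–exclusion, the number of valid placements is Σ_{j=0}^{2} (−1)^j C(2,j)·(4−j)!.
Computing: 24 − 12 + 2 = 14.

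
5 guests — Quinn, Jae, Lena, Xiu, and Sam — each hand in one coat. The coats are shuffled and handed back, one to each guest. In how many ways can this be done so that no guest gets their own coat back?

44

Count assignments avoiding every fixed point. For any j of the 5 guests fixed to their own coat, the other 5−j can be arranged in (5−j)! ways.
By inclusion–exclusion this is Σ_{j=0}^{5} (−1)^j C(5,j)·(5−j)!.
Computing: 120 − 120 + 60 − 20 + 5 − 1 = 44.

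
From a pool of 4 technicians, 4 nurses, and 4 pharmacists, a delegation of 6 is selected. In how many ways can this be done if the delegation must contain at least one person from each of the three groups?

840

With no constraint there are C(12,6) = 924 possible selections.
Selections missing a whole group: no technicians → C(8,6) = 28; no nurses → C(8,6) = 28; no pharmacists → C(8,6) = 28.
Add back selections omitting two groups (i.e. drawn from a single group): C(4,6) + C(4,6) + C(4,6) = 0.
By inclusion–exclusion: 924 − 84 + 0 = 840.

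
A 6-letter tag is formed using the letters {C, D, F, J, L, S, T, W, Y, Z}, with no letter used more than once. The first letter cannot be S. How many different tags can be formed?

The first letter has 10−1 = 9 choices (anything except S).
The remaining 5 letters are filled from the other 9 symbols without repetition: 9 × 8 × 7 × 6 × 5 = 15120.
Total: 9 × 15120 = 136080.

136080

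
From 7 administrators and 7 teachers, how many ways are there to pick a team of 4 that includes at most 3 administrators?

Split by how many administrators are chosen (0 through 3).
Sum: C(7,0)·C(7,4) + C(7,1)·C(7,3) + C(7,2)·C(7,2) + C(7,3)·C(7,1) = 35 + 245 + 441 + 245 = 966.

966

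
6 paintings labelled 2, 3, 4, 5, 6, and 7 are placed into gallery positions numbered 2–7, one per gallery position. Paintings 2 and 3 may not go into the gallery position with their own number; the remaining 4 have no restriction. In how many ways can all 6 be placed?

504

Let Aᵢ (for i ∈ {2, 3}) be the placements that put painting i in its forbidden gallery position. Any j of these fix j positions, leaving (6−j)! ways to fill the rest, and there are C(2,j) ways to pick which j.
By inclusion–exclusion, the number of valid placements is Σ_{j=0}^{2} (−1)^j C(2,j)·(6−j)!.
Computing: 720 − 240 + 24 = 504.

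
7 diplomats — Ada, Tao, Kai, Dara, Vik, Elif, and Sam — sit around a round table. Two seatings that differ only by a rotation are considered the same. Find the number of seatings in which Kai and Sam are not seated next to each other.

All circular seatings of 7 people number (6)! = 720.
Seatings with Kai beside Sam: treat them as a block with 2 internal orders, giving 2 × (5)! = 240.
Subtracting, 720 − 240 = 480.

480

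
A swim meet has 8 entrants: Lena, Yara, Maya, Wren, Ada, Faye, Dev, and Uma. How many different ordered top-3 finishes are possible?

336

This is an ordered selection of 3 from 8: P(8,3).
That gives 8 × 7 × 6 = 336.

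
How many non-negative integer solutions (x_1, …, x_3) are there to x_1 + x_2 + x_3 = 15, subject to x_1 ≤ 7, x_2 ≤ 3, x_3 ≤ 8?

10

Without the upper bounds there are C(17,2) = 136 ways to split 15 among 3 variables.
Subtract solutions that violate a single cap (substitute x_i' = x_i − (cap_i+1)): x_1 ≥ 8 gives C(9,2) = 36; x_2 ≥ 4 gives C(13,2) = 78; x_3 ≥ 9 gives C(8,2) = 28. Together 142.
Add back pairs where two caps are both exceeded: 10 + 0 + 6 = 16.
By inclusion–exclusion the count is 136 − 142 + 16 = 10.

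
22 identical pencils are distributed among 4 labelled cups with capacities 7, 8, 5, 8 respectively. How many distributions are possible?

83

Ignoring the caps, the number of non-negative solutions to x_1+…+x_4 = 22 is C(25,3) = 2300.
Subtract solutions that violate a single cap (substitute x_i' = x_i − (cap_i+1)): x_1 ≥ 8 gives C(17,3) = 680; x_2 ≥ 9 gives C(16,3) = 560; x_3 ≥ 6 gives C(19,3) = 969; x_4 ≥ 9 gives C(16,3) = 560. Together 2769.
Add back pairs where two caps are both exceeded: 56 + 165 + 56 + 120 + 35 + 120 = 552.
By inclusion–exclusion the count is 2300 − 2769 + 552 = 83.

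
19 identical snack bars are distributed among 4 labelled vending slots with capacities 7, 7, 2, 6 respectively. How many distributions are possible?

Ignoring the caps, the number of non-negative solutions to x_1+…+x_4 = 19 is C(22,3) = 1540.
Subtract solutions that violate a single cap (substitute x_i' = x_i − (cap_i+1)): x_1 ≥ 8 gives C(14,3) = 364; x_2 ≥ 8 gives C(14,3) = 364; x_3 ≥ 3 gives C(19,3) = 969; x_4 ≥ 7 gives C(15,3) = 455. Together 2152.
Add back pairs where two caps are both exceeded: 20 + 165 + 35 + 165 + 35 + 220 = 640.
Subtract triples: 1 + 0 + 4 + 4 = 9.
By inclusion–exclusion the count is 1540 − 2152 + 640 − 9 = 19.

19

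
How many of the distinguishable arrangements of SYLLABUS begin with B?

1260

With the first slot taken by B, it remains to arrange the other 7 letters (SYLLAUS).
Those 7 letters have L appearing twice and S appearing twice, giving (7)!/(2!·2!) = 1260.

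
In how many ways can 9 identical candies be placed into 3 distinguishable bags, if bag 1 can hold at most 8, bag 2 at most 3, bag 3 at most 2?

Without the upper bounds there are C(11,2) = 55 ways to split 9 among 3 bags.
Subtract solutions that violate a single cap (substitute x_i' = x_i − (cap_i+1)): x_1 ≥ 9 gives C(2,2) = 1; x_2 ≥ 4 gives C(7,2) = 21; x_3 ≥ 3 gives C(8,2) = 28. Together 50.
Add back pairs where two caps are both exceeded: 0 + 0 + 6 = 6.
By inclusion–exclusion the count is 55 − 50 + 6 = 11.

11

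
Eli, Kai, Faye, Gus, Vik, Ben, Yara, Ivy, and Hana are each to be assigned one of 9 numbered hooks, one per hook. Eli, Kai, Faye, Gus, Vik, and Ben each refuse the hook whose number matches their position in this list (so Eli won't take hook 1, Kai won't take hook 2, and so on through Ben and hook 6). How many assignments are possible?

Let Aᵢ (for 1 ≤ i ≤ 6) be the placements that put person i in their forbidden hook. Any j of these fix j positions, leaving (9−j)! ways to fill the rest, and there are C(6,j) ways to pick which j.
By inclusion–exclusion, the number of valid placements is Σ_{j=0}^{6} (−1)^j C(6,j)·(9−j)!.
Computing: 362880 − 241920 + 75600 − 14400 + 1800 − 144 + 6 = 183822.

183822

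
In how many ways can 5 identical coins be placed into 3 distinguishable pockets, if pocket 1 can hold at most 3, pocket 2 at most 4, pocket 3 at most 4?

Ignoring the caps, the number of non-negative solutions to x_1+…+x_3 = 5 is C(7,2) = 21.
Subtract solutions that violate a single cap (substitute x_i' = x_i − (cap_i+1)): x_1 ≥ 4 gives C(3,2) = 3; x_2 ≥ 5 gives C(2,2) = 1; x_3 ≥ 5 gives C(2,2) = 1. Together 5.
No two caps can be exceeded simultaneously, so the pair terms are all 0.
By inclusion–exclusion the count is 21 − 5 + 0 = 16.

16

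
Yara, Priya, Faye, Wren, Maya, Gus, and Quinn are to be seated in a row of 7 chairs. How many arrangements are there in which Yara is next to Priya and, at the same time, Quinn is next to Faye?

Treat {Yara,Priya} as one block (2 orders) and {Quinn,Faye} as another (2 orders).
That leaves 5 units to arrange: 2 × 2 × 5! = 4 × 120 = 480.

480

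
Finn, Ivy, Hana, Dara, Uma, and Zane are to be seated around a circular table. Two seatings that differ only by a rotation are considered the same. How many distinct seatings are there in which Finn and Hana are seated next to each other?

48

Glue Finn and Hana into a block (2 internal orders). Seating 5 units around a circle gives (4)! arrangements.
So 2 × (4)! = 2 × 24 = 48.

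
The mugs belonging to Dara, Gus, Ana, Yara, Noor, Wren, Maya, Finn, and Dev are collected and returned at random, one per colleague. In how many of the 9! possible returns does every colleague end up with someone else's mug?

133496

Let Aᵢ be the assignments in which colleague i gets their own mug. We want the size of the complement of A₁∪…∪A_9.
By inclusion–exclusion this is Σ_{j=0}^{9} (−1)^j C(9,j)·(9−j)!.
Computing: 362880 − 362880 + 181440 − 60480 + 15120 − 3024 + 504 − 72 + 9 − 1 = 133496.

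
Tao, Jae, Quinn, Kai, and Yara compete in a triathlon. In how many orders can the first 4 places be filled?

120

There are 5 choices for 1st place, 4 for 2nd, and so on down to 2 for position 4.
That gives 5 × 4 × 3 × 2 = 120.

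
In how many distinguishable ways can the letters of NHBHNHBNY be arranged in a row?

NHBHNHBNY has 9 letters with B appearing twice, H appearing 3 times, and N appearing 3 times.
The number of distinct arrangements is 9!/(3!·3!·2!) = 362880/72 = 5040.

5040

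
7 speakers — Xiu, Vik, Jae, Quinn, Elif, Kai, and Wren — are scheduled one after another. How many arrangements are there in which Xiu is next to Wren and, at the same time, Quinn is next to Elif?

480

Treat {Xiu,Wren} as one block (2 orders) and {Quinn,Elif} as another (2 orders).
That leaves 5 units to arrange: 2 × 2 × 5! = 4 × 120 = 480.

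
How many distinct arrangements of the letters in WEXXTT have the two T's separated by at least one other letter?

There are 6!/(2!·2!) = 180 arrangements of WEXXTT in total.
If the two T's are adjacent, glue them into one block, leaving 5 items to arrange: (5)!/(2!) = 60 ways.
Hence 180 − 60 = 120.

120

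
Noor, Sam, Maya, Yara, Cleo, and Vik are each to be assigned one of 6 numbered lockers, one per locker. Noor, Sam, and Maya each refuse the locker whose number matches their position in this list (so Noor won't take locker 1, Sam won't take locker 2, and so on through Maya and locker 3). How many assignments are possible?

426

Let Aᵢ (for i ∈ {1, 2, 3}) be the placements that put person i in their forbidden locker. Any j of these fix j positions, leaving (6−j)! ways to fill the rest, and there are C(3,j) ways to pick which j.
By inclusion–exclusion, the number of valid placements is Σ_{j=0}^{3} (−1)^j C(3,j)·(6−j)!.
Computing: 720 − 360 + 72 − 6 = 426.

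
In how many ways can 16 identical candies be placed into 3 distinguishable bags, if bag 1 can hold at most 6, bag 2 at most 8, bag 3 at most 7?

21

By stars and bars, unrestricted non-negative solutions to x_1+…+x_3 = 16 number C(16+2,2) = 153.
Subtract solutions that violate a single cap (substitute x_i' = x_i − (cap_i+1)): x_1 ≥ 7 gives C(11,2) = 55; x_2 ≥ 9 gives C(9,2) = 36; x_3 ≥ 8 gives C(10,2) = 45. Together 136.
Add back pairs where two caps are both exceeded: 1 + 3 + 0 = 4.
By inclusion–exclusion the count is 153 − 136 + 4 = 21.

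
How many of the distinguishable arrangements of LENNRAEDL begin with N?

10080

Fix N in the first position and arrange the remaining 8 letters.
Those 8 letters have E appearing twice and L appearing twice, giving (8)!/(2!·2!) = 10080.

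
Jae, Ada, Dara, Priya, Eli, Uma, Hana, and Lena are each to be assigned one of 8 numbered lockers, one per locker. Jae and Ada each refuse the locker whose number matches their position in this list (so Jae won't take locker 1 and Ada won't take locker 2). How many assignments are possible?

30960

Let Aᵢ (for i ∈ {1, 2}) be the placements that put person i in their forbidden locker. Any j of these fix j positions, leaving (8−j)! ways to fill the rest, and there are C(2,j) ways to pick which j.
By inclusion–exclusion, the number of valid placements is Σ_{j=0}^{2} (−1)^j C(2,j)·(8−j)!.
Computing: 40320 − 10080 + 720 = 30960.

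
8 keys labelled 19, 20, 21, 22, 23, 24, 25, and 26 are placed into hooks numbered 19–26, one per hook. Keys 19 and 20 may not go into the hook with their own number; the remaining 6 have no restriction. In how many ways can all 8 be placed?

30960

Let Aᵢ (for i ∈ {19, 20}) be the placements that put key i in its forbidden hook. Any j of these fix j positions, leaving (8−j)! ways to fill the rest, and there are C(2,j) ways to pick which j.
By inclusion–exclusion, the number of valid placements is Σ_{j=0}^{2} (−1)^j C(2,j)·(8−j)!.
Computing: 40320 − 10080 + 720 = 30960.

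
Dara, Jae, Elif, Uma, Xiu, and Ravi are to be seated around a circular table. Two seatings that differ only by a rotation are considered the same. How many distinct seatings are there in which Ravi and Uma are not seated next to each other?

Without the restriction there are (5)! = 120 seatings.
Those with Ravi next to Uma: fuse the pair into one unit and seat 5 units around a circle — 2·(4)! = 48.
Subtracting, 120 − 48 = 72.

72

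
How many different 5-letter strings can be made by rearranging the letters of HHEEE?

Letter multiplicities in HHEEE: E×3, H×2.
Dividing 5! = 120 by 3!·2! = 12 for the repeated letters gives 10.

10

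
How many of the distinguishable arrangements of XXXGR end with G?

4

With the last slot taken by G, it remains to arrange the other 4 letters (XXXR).
Those 4 letters have X appearing 3 times, giving (4)!/(3!) = 4.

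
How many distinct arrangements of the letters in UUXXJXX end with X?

Fix X in the last position and arrange the remaining 6 letters.
Those 6 letters have U appearing twice and X appearing 3 times, giving (6)!/(3!·2!) = 60.

60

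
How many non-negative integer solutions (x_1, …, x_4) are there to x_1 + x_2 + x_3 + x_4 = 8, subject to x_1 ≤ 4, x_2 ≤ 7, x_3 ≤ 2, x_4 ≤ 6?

Ignoring the caps, the number of non-negative solutions to x_1+…+x_4 = 8 is C(11,3) = 165.
Subtract solutions that violate a single cap (substitute x_i' = x_i − (cap_i+1)): x_1 ≥ 5 gives C(6,3) = 20; x_2 ≥ 8 gives C(3,3) = 1; x_3 ≥ 3 gives C(8,3) = 56; x_4 ≥ 7 gives C(4,3) = 4. Together 81.
Add back pairs where two caps are both exceeded: 0 + 1 + 0 + 0 + 0 + 0 = 1.
By inclusion–exclusion the count is 165 − 81 + 1 = 85.

85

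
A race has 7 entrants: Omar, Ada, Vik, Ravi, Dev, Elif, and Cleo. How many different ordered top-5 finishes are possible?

This is an ordered selection of 5 from 7: P(7,5).
That gives 7 × 6 × 5 × 4 × 3 = 2520.

2520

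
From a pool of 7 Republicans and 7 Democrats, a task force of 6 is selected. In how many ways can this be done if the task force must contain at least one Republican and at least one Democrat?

2989

With no constraint there are C(14,6) = 3003 possible selections.
Subtract selections that omit an entire group: no Republicans → C(7,6) = 7; no Democrats → C(7,6) = 7.
Both groups omitted at once is impossible, so 3003 − 14 = 2989.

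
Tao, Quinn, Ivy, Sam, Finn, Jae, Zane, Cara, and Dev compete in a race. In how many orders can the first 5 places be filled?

15120

There are 9 choices for 1st place, 8 for 2nd, and so on down to 5 for position 5.
That gives 9 × 8 × 7 × 6 × 5 = 15120.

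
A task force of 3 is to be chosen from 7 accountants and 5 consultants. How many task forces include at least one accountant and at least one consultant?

With no constraint there are C(12,3) = 220 possible selections.
Subtract selections that omit an entire group: no accountants → C(5,3) = 10; no consultants → C(7,3) = 35.
Both groups omitted at once is impossible, so 220 − 45 = 175.

175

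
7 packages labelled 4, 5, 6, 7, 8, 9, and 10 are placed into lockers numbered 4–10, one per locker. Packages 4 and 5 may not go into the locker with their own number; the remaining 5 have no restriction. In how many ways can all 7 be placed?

3720

Let Aᵢ (for i ∈ {4, 5}) be the placements that put package i in its forbidden locker. Any j of these fix j positions, leaving (7−j)! ways to fill the rest, and there are C(2,j) ways to pick which j.
By inclusion–exclusion, the number of valid placements is Σ_{j=0}^{2} (−1)^j C(2,j)·(7−j)!.
Computing: 5040 − 1440 + 120 = 3720.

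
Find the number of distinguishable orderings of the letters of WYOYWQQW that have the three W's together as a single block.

Treat the 3 copies of W as a single block. The multiset to arrange is then {WWW, O, Q, Q, Y, Y}, 6 items in all.
That gives (6)!/(2!·2!) = 180 arrangements.

180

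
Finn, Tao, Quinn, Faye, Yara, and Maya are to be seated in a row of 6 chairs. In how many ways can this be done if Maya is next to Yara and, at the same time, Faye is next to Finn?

96

Treat {Maya,Yara} as one block (2 orders) and {Faye,Finn} as another (2 orders).
That leaves 4 units to arrange: 2 × 2 × 4! = 4 × 24 = 96.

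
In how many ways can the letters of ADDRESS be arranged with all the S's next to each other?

360

Treat the 2 copies of S as a single block. The multiset to arrange is then {SS, A, D, D, E, R}, 6 items in all.
That gives (6)!/(2!) = 360 arrangements.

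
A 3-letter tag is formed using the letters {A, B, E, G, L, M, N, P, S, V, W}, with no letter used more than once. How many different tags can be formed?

With no repetition, fill the 3 letters in order: 11 choices, then 10, down to 9.
11 × 10 × 9 = 990.

990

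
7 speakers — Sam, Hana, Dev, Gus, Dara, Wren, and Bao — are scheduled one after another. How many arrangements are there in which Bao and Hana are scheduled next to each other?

1440

Treat {Bao, Hana} as a single unit. There are 6 units to order, and the pair itself can be ordered 2 ways.
That gives 2 × 6! = 2 × 720 = 1440.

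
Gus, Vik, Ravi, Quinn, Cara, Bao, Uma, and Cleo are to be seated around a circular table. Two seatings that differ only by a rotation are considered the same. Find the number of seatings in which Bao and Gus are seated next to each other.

Glue Bao and Gus into a block (2 internal orders). Seating 7 units around a circle gives (6)! arrangements.
So 2 × (6)! = 2 × 720 = 1440.

1440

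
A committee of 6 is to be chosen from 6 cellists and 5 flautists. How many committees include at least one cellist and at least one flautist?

With no constraint there are C(11,6) = 462 possible selections.
Subtract selections that omit an entire group: no cellists → C(5,6) = 0; no flautists → C(6,6) = 1.
Both groups omitted at once is impossible, so 462 − 1 = 461.

461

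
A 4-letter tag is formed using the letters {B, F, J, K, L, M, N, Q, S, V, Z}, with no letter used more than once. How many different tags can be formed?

7920

This is a permutation of 4 out of 11: P(11,4) = 11!/7!.
11 × 10 × 9 × 8 = 7920.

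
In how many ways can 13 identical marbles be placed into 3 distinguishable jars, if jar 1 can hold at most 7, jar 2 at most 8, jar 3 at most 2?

Without the upper bounds there are C(15,2) = 105 ways to split 13 among 3 jars.
Subtract solutions that violate a single cap (substitute x_i' = x_i − (cap_i+1)): x_1 ≥ 8 gives C(7,2) = 21; x_2 ≥ 9 gives C(6,2) = 15; x_3 ≥ 3 gives C(12,2) = 66. Together 102.
Add back pairs where two caps are both exceeded: 0 + 6 + 3 = 9.
By inclusion–exclusion the count is 105 − 102 + 9 = 12.

12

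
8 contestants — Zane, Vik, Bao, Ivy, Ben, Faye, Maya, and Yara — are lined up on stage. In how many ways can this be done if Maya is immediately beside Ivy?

10080

Treat {Maya, Ivy} as a single unit. There are 7 units to order, and the pair itself can be ordered 2 ways.
So the count is 2·(7)! = 10080.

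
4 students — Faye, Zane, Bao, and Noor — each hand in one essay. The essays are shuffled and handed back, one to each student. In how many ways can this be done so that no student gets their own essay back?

9

Count assignments avoiding every fixed point. For any j of the 4 students fixed to their own essay, the other 4−j can be arranged in (4−j)! ways.
By inclusion–exclusion this is Σ_{j=0}^{4} (−1)^j C(4,j)·(4−j)!.
Computing: 24 − 24 + 12 − 4 + 1 = 9.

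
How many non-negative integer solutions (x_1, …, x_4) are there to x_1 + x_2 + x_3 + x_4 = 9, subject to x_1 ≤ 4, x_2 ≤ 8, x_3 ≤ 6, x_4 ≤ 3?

119

Without the upper bounds there are C(12,3) = 220 ways to split 9 among 4 variables.
Subtract solutions that violate a single cap (substitute x_i' = x_i − (cap_i+1)): x_1 ≥ 5 gives C(7,3) = 35; x_2 ≥ 9 gives C(3,3) = 1; x_3 ≥ 7 gives C(5,3) = 10; x_4 ≥ 4 gives C(8,3) = 56. Together 102.
Add back pairs where two caps are both exceeded: 0 + 0 + 1 + 0 + 0 + 0 = 1.
By inclusion–exclusion the count is 220 − 102 + 1 = 119.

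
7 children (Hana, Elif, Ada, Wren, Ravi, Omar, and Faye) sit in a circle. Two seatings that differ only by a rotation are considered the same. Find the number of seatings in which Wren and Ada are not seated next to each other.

480

Without the restriction there are (6)! = 720 seatings.
Those with Wren next to Ada: fuse the pair into one unit and seat 6 units around a circle — 2·(5)! = 240.
Subtracting, 720 − 240 = 480.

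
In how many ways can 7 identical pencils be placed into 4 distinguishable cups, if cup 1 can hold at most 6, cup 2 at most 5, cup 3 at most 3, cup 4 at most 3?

75

By stars and bars, unrestricted non-negative solutions to x_1+…+x_4 = 7 number C(7+3,3) = 120.
Subtract solutions that violate a single cap (substitute x_i' = x_i − (cap_i+1)): x_1 ≥ 7 gives C(3,3) = 1; x_2 ≥ 6 gives C(4,3) = 4; x_3 ≥ 4 gives C(6,3) = 20; x_4 ≥ 4 gives C(6,3) = 20. Together 45.
No two caps can be exceeded simultaneously, so the pair terms are all 0.
By inclusion–exclusion the count is 120 − 45 + 0 = 75.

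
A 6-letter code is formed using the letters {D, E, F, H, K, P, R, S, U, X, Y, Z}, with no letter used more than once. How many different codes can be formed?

665280

With no repetition, fill the 6 letters in order: 12 choices, then 11, down to 7.
That product is 12 × 11 × 10 × 9 × 8 × 7 = 665280.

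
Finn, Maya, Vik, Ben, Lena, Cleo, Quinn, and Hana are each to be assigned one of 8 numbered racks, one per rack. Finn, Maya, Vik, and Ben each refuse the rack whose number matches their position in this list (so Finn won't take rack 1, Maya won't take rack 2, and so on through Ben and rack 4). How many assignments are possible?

24024

Let Aᵢ (for 1 ≤ i ≤ 4) be the placements that put person i in their forbidden rack. Any j of these fix j positions, leaving (8−j)! ways to fill the rest, and there are C(4,j) ways to pick which j.
By inclusion–exclusion, the number of valid placements is Σ_{j=0}^{4} (−1)^j C(4,j)·(8−j)!.
Computing: 40320 − 20160 + 4320 − 480 + 24 = 24024.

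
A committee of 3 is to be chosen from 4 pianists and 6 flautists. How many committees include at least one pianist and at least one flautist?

96

With no constraint there are C(10,3) = 120 possible selections.
Selections missing a whole group: no pianists → C(6,3) = 20; no flautists → C(4,3) = 4.
Both groups omitted at once is impossible, so 120 − 24 = 96.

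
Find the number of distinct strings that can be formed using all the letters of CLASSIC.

Letter multiplicities in CLASSIC: A×1, C×2, I×1, L×1, S×2.
The number of distinct arrangements is 7!/(2!·2!) = 5040/4 = 1260.

1260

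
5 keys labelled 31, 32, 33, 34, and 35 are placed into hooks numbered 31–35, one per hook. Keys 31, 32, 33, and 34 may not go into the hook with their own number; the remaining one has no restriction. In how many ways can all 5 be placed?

53

Let Aᵢ (for 31 ≤ i ≤ 34) be the placements that put key i in its forbidden hook. Any j of these fix j positions, leaving (5−j)! ways to fill the rest, and there are C(4,j) ways to pick which j.
By inclusion–exclusion, the number of valid placements is Σ_{j=0}^{4} (−1)^j C(4,j)·(5−j)!.
Computing: 120 − 96 + 36 − 8 + 1 = 53.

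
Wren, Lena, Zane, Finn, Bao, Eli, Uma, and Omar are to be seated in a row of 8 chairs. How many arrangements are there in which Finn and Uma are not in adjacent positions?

Of the 8! = 40320 arrangements, those with Finn and Uma adjacent number 2 × 7! = 10080 (treat the pair as a block with 2 internal orders).
Complementary counting: 40320 − 10080 = 30240.

30240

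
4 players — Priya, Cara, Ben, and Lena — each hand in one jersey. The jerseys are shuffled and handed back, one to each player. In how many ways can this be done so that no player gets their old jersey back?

9

Let Aᵢ be the assignments in which player i gets their old jersey. We want the size of the complement of A₁∪…∪A_4.
By inclusion–exclusion this is Σ_{j=0}^{4} (−1)^j C(4,j)·(4−j)!.
Computing: 24 − 24 + 12 − 4 + 1 = 9.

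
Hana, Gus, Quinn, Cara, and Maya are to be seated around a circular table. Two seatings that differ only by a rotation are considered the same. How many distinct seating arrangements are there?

24

Around a circle, 5 distinct people have 5!/5 = (4)! = 24 rotationally distinct seatings.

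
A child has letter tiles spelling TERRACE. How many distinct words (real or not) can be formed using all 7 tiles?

The 7 letters of TERRACE have repeats: E appearing twice and R appearing twice.
The number of distinct arrangements is 7!/(2!·2!) = 5040/4 = 1260.

1260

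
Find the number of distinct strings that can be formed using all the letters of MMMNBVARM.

MMMNBVARM has 9 letters with M appearing 4 times.
The number of distinct arrangements is 9!/(4!) = 362880/24 = 15120.

15120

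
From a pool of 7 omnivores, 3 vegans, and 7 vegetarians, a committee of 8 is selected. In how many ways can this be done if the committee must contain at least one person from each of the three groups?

21217

With no constraint there are C(17,8) = 24310 possible selections.
Selections missing a whole group: no omnivores → C(10,8) = 45; no vegans → C(14,8) = 3003; no vegetarians → C(10,8) = 45.
Add back selections omitting two groups (i.e. drawn from a single group): C(7,8) + C(3,8) + C(7,8) = 0.
By inclusion–exclusion: 24310 − 3093 + 0 = 21217.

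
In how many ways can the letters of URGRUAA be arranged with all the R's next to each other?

180

Treat the 2 copies of R as a single block. The multiset to arrange is then {RR, A, A, G, U, U}, 6 items in all.
That gives (6)!/(2!·2!) = 180 arrangements.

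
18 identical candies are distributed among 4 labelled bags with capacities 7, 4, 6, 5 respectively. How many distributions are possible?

Without the upper bounds there are C(21,3) = 1330 ways to split 18 among 4 bags.
Subtract solutions that violate a single cap (substitute x_i' = x_i − (cap_i+1)): x_1 ≥ 8 gives C(13,3) = 286; x_2 ≥ 5 gives C(16,3) = 560; x_3 ≥ 7 gives C(14,3) = 364; x_4 ≥ 6 gives C(15,3) = 455. Together 1665.
Add back pairs where two caps are both exceeded: 56 + 20 + 35 + 84 + 120 + 56 = 371.
Subtract triples: 0 + 0 + 0 + 1 = 1.
By inclusion–exclusion the count is 1330 − 1665 + 371 − 1 = 35.

35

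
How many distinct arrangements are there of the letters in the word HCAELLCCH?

15120

The 9 letters of HCAELLCCH have repeats: C appearing 3 times, H appearing twice, and L appearing twice.
Dividing 9! = 362880 by 3!·2!·2! = 24 for the repeated letters gives 15120.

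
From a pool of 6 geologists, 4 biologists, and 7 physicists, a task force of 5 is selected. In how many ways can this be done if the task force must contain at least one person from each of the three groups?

With no constraint there are C(17,5) = 6188 possible selections.
Selections missing a whole group: no geologists → C(11,5) = 462; no biologists → C(13,5) = 1287; no physicists → C(10,5) = 252.
Add back selections omitting two groups (i.e. drawn from a single group): C(6,5) + C(4,5) + C(7,5) = 27.
By inclusion–exclusion: 6188 − 2001 + 27 = 4214.

4214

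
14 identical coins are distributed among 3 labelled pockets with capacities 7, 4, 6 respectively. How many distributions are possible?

10

Ignoring the caps, the number of non-negative solutions to x_1+…+x_3 = 14 is C(16,2) = 120.
Subtract solutions that violate a single cap (substitute x_i' = x_i − (cap_i+1)): x_1 ≥ 8 gives C(8,2) = 28; x_2 ≥ 5 gives C(11,2) = 55; x_3 ≥ 7 gives C(9,2) = 36. Together 119.
Add back pairs where two caps are both exceeded: 3 + 0 + 6 = 9.
By inclusion–exclusion the count is 120 − 119 + 9 = 10.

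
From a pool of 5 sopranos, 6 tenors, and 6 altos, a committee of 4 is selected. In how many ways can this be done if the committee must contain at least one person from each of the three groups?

Total 4-person selections from all 17: C(17,4) = 2380.
Selections missing a whole group: no sopranos → C(12,4) = 495; no tenors → C(11,4) = 330; no altos → C(11,4) = 330.
Add back selections omitting two groups (i.e. drawn from a single group): C(5,4) + C(6,4) + C(6,4) = 35.
By inclusion–exclusion: 2380 − 1155 + 35 = 1260.

1260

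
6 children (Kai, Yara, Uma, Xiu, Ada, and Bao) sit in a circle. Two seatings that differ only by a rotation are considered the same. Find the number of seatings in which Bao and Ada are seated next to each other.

Treat {Bao, Ada} as one unit (2 internal orders) and seat the resulting 5 units around the table: (4)! circular arrangements.
So 2 × (4)! = 2 × 24 = 48.

48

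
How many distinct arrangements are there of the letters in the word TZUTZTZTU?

Letter multiplicities in TZUTZTZTU: T×4, U×2, Z×3.
Dividing 9! = 362880 by 4!·3!·2! = 288 for the repeated letters gives 1260.

1260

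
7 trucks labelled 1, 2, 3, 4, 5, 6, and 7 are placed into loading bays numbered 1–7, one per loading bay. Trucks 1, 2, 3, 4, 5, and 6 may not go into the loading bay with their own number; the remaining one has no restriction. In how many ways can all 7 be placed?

Let Aᵢ (for 1 ≤ i ≤ 6) be the placements that put truck i in its forbidden loading bay. Any j of these fix j positions, leaving (7−j)! ways to fill the rest, and there are C(6,j) ways to pick which j.
By inclusion–exclusion, the number of valid placements is Σ_{j=0}^{6} (−1)^j C(6,j)·(7−j)!.
Computing: 5040 − 4320 + 1800 − 480 + 90 − 12 + 1 = 2119.

2119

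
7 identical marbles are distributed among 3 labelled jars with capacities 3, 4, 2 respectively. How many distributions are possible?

6

Without the upper bounds there are C(9,2) = 36 ways to split 7 among 3 jars.
Subtract solutions that violate a single cap (substitute x_i' = x_i − (cap_i+1)): x_1 ≥ 4 gives C(5,2) = 10; x_2 ≥ 5 gives C(4,2) = 6; x_3 ≥ 3 gives C(6,2) = 15. Together 31.
Add back pairs where two caps are both exceeded: 0 + 1 + 0 = 1.
By inclusion–exclusion the count is 36 − 31 + 1 = 6.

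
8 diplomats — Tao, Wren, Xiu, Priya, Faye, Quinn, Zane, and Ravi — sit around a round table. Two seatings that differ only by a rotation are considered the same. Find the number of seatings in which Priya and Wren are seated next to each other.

1440

Treat {Priya, Wren} as one unit (2 internal orders) and seat the resulting 7 units around the table: (6)! circular arrangements.
So 2 × (6)! = 2 × 720 = 1440.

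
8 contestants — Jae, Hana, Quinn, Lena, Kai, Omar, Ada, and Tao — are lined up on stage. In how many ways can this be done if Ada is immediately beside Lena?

10080

Treat {Ada, Lena} as a single unit. There are 7 units to order, and the pair itself can be ordered 2 ways.
That gives 2 × 7! = 2 × 5040 = 10080.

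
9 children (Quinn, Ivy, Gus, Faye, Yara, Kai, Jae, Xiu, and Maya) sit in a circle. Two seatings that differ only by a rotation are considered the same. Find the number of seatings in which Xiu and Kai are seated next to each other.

10080

Treat {Xiu, Kai} as one unit (2 internal orders) and seat the resulting 8 units around the table: (7)! circular arrangements.
So 2 × (7)! = 2 × 5040 = 10080.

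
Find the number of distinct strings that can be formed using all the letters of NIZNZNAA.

NIZNZNAA has 8 letters with A appearing twice, N appearing 3 times, and Z appearing twice.
So there are 8! / (3!·2!·2!) = 1680 distinguishable arrangements.

1680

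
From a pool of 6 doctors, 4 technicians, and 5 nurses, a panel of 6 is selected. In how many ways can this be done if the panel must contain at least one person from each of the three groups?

4250

With no constraint there are C(15,6) = 5005 possible selections.
Selections missing a whole group: no doctors → C(9,6) = 84; no technicians → C(11,6) = 462; no nurses → C(10,6) = 210.
Add back selections omitting two groups (i.e. drawn from a single group): C(6,6) + C(4,6) + C(5,6) = 1.
By inclusion–exclusion: 5005 − 756 + 1 = 4250.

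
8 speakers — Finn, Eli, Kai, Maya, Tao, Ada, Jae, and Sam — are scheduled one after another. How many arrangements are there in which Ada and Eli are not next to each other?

30240

There are 8! = 40320 arrangements in all. If Ada and Eli are adjacent, merging them into one block gives 2·(7)! = 10080 arrangements.
Complementary counting: 40320 − 10080 = 30240.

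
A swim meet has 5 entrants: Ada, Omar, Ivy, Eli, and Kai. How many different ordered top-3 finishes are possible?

There are 5 choices for 1st place, 4 for 2nd, and 3 for 3rd.
That gives 5 × 4 × 3 = 60.

60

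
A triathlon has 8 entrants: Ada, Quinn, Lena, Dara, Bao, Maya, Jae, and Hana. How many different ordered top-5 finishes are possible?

There are 8 choices for 1st place, 7 for 2nd, and so on down to 4 for position 5.
That gives 8 × 7 × 6 × 5 × 4 = 6720.

6720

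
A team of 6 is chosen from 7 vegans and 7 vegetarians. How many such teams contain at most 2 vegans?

889

Split by how many vegans are chosen (0 through 2).
Sum: C(7,0)·C(7,6) + C(7,1)·C(7,5) + C(7,2)·C(7,4) = 7 + 147 + 735 = 889.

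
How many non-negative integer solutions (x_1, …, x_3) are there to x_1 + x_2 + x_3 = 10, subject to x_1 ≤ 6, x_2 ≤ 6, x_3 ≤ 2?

Ignoring the caps, the number of non-negative solutions to x_1+…+x_3 = 10 is C(12,2) = 66.
Subtract solutions that violate a single cap (substitute x_i' = x_i − (cap_i+1)): x_1 ≥ 7 gives C(5,2) = 10; x_2 ≥ 7 gives C(5,2) = 10; x_3 ≥ 3 gives C(9,2) = 36. Together 56.
Add back pairs where two caps are both exceeded: 0 + 1 + 1 = 2.
By inclusion–exclusion the count is 66 − 56 + 2 = 12.

12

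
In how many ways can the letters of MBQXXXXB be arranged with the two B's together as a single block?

Treat the 2 copies of B as a single block. The multiset to arrange is then {BB, M, Q, X, X, X, X}, 7 items in all.
That gives (7)!/(4!) = 210 arrangements.

210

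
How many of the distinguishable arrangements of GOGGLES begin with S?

120

With the first slot taken by S, it remains to arrange the other 6 letters (GOGGLE).
Those 6 letters have G appearing 3 times, giving (6)!/(3!) = 120.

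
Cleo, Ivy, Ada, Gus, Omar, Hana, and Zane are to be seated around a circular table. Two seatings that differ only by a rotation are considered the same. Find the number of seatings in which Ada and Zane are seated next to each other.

Glue Ada and Zane into a block (2 internal orders). Seating 6 units around a circle gives (5)! arrangements.
So 2 × (5)! = 2 × 120 = 240.

240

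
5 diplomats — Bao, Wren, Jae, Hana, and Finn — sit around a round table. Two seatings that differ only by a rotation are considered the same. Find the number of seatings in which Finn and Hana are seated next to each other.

Treat {Finn, Hana} as one unit (2 internal orders) and seat the resulting 4 units around the table: (3)! circular arrangements.
So 2 × (3)! = 2 × 6 = 12.

12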